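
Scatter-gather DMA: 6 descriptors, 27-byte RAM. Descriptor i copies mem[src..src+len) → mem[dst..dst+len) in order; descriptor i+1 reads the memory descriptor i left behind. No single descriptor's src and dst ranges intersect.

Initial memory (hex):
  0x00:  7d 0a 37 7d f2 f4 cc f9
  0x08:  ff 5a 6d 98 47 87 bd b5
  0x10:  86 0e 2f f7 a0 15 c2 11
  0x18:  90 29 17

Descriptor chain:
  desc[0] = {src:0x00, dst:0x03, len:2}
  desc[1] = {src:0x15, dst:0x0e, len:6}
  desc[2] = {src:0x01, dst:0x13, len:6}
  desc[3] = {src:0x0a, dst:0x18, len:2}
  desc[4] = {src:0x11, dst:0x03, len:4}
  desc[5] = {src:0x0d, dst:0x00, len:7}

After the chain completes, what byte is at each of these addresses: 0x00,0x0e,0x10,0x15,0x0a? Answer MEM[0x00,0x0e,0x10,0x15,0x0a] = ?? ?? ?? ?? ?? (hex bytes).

MEM[0x00,0x0e,0x10,0x15,0x0a] = 87 15 11 7d 6d

  after D0: wrote 2B at 0x03 = 7d0a
  after D1: wrote 6B at 0x0e = 15c211902917
  after D2: wrote 6B at 0x13 = 0a377d0af4cc
  after D3: wrote 2B at 0x18 = 6d98
  after D4: wrote 4B at 0x03 = 90290a37
  after D5: wrote 7B at 0x00 = 8715c21190290a
query mem[0x00]=0x87, mem[0x0e]=0x15, mem[0x10]=0x11, mem[0x15]=0x7d, mem[0x0a]=0x6d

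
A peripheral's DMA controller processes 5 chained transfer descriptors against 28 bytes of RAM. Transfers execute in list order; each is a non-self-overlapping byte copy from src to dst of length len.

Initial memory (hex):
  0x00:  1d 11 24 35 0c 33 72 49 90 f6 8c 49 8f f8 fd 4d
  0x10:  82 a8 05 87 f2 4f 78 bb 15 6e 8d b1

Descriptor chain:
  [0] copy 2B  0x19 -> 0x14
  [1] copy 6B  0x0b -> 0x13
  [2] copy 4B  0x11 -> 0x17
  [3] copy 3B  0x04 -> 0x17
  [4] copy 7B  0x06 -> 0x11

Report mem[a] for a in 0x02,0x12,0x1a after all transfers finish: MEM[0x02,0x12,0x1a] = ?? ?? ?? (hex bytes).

[0] 0x19->0x14 len=2 : 6e 8d
[1] 0x0b->0x13 len=6 : 49 8f f8 fd 4d 82
[2] 0x11->0x17 len=4 : a8 05 49 8f
[3] 0x04->0x17 len=3 : 0c 33 72
[4] 0x06->0x11 len=7 : 72 49 90 f6 8c 49 8f
query mem[0x02]=0x24, mem[0x12]=0x49, mem[0x1a]=0x8f

MEM[0x02,0x12,0x1a] = 24 49 8f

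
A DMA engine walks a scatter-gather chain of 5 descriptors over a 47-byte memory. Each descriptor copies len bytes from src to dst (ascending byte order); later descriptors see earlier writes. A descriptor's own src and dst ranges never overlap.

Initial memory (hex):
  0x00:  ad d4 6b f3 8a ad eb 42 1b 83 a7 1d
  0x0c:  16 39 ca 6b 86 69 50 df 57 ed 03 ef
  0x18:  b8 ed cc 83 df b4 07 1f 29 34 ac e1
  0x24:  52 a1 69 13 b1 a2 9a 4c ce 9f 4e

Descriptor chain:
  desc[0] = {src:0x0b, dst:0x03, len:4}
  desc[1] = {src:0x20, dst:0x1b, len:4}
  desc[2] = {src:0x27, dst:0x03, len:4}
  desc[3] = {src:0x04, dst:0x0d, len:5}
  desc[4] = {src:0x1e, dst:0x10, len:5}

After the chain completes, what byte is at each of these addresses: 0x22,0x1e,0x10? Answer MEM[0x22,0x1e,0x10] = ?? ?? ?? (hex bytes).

MEM[0x22,0x1e,0x10] = ac e1 e1

D0: mem[0x03..0x06] <- [1d 16 39 ca]
D1: mem[0x1b..0x1e] <- [29 34 ac e1]
D2: mem[0x03..0x06] <- [13 b1 a2 9a]
D3: mem[0x0d..0x11] <- [b1 a2 9a 42 1b]
D4: mem[0x10..0x14] <- [e1 1f 29 34 ac]
query mem[0x22]=0xac, mem[0x1e]=0xe1, mem[0x10]=0xe1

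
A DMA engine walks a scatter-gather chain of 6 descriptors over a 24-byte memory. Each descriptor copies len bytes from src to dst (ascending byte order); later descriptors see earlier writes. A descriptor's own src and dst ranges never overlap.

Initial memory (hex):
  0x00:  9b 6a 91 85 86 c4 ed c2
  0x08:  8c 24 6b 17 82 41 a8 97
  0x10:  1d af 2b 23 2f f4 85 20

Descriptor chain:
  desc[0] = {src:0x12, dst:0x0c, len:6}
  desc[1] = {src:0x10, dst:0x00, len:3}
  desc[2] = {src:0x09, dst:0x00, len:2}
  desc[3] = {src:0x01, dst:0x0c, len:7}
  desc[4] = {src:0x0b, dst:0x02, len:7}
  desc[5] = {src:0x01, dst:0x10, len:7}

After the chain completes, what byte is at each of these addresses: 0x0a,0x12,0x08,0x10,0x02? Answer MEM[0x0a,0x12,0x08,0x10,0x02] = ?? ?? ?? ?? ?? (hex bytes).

MEM[0x0a,0x12,0x08,0x10,0x02] = 6b 6b ed 6b 17

D0: mem[0x0c..0x11] <- [2b 23 2f f4 85 20]
D1: mem[0x00..0x02] <- [85 20 2b]
D2: mem[0x00..0x01] <- [24 6b]
D3: mem[0x0c..0x12] <- [6b 2b 85 86 c4 ed c2]
D4: mem[0x02..0x08] <- [17 6b 2b 85 86 c4 ed]
D5: mem[0x10..0x16] <- [6b 17 6b 2b 85 86 c4]
query mem[0x0a]=0x6b, mem[0x12]=0x6b, mem[0x08]=0xed, mem[0x10]=0x6b, mem[0x02]=0x17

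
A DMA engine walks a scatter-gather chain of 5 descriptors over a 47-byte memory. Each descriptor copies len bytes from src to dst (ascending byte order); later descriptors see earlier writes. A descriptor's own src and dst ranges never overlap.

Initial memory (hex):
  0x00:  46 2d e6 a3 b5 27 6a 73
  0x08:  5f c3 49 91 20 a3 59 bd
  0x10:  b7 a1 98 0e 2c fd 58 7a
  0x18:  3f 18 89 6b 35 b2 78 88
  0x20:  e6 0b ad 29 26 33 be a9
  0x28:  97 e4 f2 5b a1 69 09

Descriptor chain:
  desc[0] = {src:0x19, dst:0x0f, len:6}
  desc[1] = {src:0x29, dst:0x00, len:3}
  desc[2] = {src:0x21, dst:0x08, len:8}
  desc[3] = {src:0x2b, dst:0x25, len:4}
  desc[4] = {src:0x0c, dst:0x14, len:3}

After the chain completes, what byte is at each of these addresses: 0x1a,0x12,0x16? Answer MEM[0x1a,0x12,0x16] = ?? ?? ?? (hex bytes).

D0: mem[0x0f..0x14] <- [18 89 6b 35 b2 78]
D1: mem[0x00..0x02] <- [e4 f2 5b]
D2: mem[0x08..0x0f] <- [0b ad 29 26 33 be a9 97]
D3: mem[0x25..0x28] <- [5b a1 69 09]
D4: mem[0x14..0x16] <- [33 be a9]
query mem[0x1a]=0x89, mem[0x12]=0x35, mem[0x16]=0xa9

MEM[0x1a,0x12,0x16] = 89 35 a9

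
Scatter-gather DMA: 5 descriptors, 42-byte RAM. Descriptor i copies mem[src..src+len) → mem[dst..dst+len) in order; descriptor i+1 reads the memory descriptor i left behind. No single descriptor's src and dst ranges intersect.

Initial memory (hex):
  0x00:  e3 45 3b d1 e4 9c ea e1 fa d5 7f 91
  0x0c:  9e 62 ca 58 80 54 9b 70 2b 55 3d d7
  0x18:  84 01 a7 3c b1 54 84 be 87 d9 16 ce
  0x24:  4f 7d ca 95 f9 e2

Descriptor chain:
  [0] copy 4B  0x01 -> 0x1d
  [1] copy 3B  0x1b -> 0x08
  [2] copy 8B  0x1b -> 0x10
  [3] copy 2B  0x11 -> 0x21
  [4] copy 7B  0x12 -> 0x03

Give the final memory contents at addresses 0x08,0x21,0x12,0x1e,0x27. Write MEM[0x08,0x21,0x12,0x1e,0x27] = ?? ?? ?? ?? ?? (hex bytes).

#0 dst[0x1d+4] := {0x45,0x3b,0xd1,0xe4}
#1 dst[0x08+3] := {0x3c,0xb1,0x45}
#2 dst[0x10+8] := {0x3c,0xb1,0x45,0x3b,0xd1,0xe4,0xd9,0x16}
#3 dst[0x21+2] := {0xb1,0x45}
#4 dst[0x03+7] := {0x45,0x3b,0xd1,0xe4,0xd9,0x16,0x84}
query mem[0x08]=0x16, mem[0x21]=0xb1, mem[0x12]=0x45, mem[0x1e]=0x3b, mem[0x27]=0x95

MEM[0x08,0x21,0x12,0x1e,0x27] = 16 b1 45 3b 95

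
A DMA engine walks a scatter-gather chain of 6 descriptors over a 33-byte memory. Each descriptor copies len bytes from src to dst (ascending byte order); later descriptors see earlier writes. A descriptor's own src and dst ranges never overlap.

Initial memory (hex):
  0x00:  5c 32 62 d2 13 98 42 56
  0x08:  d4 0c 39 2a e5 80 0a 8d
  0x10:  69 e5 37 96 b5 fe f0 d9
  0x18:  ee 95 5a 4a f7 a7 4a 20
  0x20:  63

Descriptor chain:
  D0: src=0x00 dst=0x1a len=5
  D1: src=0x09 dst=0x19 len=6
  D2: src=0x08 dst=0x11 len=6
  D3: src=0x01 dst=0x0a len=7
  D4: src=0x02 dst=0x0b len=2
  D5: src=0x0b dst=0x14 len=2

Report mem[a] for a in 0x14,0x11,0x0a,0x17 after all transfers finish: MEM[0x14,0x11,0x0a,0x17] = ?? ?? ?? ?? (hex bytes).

D0: mem[0x1a..0x1e] <- [5c 32 62 d2 13]
D1: mem[0x19..0x1e] <- [0c 39 2a e5 80 0a]
D2: mem[0x11..0x16] <- [d4 0c 39 2a e5 80]
D3: mem[0x0a..0x10] <- [32 62 d2 13 98 42 56]
D4: mem[0x0b..0x0c] <- [62 d2]
D5: mem[0x14..0x15] <- [62 d2]
query mem[0x14]=0x62, mem[0x11]=0xd4, mem[0x0a]=0x32, mem[0x17]=0xd9

MEM[0x14,0x11,0x0a,0x17] = 62 d4 32 d9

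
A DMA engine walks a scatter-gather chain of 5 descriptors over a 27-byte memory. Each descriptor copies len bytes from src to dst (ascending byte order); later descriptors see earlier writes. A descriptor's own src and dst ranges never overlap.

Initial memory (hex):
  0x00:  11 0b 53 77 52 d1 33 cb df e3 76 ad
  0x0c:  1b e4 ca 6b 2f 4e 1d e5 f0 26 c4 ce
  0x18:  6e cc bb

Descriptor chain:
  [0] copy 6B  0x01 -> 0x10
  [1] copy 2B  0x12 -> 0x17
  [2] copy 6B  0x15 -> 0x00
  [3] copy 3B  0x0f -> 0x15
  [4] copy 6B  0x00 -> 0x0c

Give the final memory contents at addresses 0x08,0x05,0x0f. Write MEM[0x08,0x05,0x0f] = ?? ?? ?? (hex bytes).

MEM[0x08,0x05,0x0f] = df bb 52

#0 dst[0x10+6] := {0x0b,0x53,0x77,0x52,0xd1,0x33}
#1 dst[0x17+2] := {0x77,0x52}
#2 dst[0x00+6] := {0x33,0xc4,0x77,0x52,0xcc,0xbb}
#3 dst[0x15+3] := {0x6b,0x0b,0x53}
#4 dst[0x0c+6] := {0x33,0xc4,0x77,0x52,0xcc,0xbb}
query mem[0x08]=0xdf, mem[0x05]=0xbb, mem[0x0f]=0x52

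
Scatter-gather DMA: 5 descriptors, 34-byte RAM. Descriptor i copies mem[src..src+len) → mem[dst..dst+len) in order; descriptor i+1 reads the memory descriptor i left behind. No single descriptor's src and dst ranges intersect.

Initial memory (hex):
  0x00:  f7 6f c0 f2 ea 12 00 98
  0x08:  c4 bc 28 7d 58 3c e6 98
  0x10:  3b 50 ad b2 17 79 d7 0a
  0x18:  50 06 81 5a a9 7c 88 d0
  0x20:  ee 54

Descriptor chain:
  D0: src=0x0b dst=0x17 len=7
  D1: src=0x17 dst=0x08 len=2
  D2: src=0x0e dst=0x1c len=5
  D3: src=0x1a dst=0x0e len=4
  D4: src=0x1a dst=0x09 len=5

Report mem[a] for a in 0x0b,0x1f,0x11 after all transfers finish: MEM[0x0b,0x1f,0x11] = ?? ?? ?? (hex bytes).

  after D0: wrote 7B at 0x17 = 7d583ce6983b50
  after D1: wrote 2B at 0x08 = 7d58
  after D2: wrote 5B at 0x1c = e6983b50ad
  after D3: wrote 4B at 0x0e = e698e698
  after D4: wrote 5B at 0x09 = e698e6983b
query mem[0x0b]=0xe6, mem[0x1f]=0x50, mem[0x11]=0x98

MEM[0x0b,0x1f,0x11] = e6 50 98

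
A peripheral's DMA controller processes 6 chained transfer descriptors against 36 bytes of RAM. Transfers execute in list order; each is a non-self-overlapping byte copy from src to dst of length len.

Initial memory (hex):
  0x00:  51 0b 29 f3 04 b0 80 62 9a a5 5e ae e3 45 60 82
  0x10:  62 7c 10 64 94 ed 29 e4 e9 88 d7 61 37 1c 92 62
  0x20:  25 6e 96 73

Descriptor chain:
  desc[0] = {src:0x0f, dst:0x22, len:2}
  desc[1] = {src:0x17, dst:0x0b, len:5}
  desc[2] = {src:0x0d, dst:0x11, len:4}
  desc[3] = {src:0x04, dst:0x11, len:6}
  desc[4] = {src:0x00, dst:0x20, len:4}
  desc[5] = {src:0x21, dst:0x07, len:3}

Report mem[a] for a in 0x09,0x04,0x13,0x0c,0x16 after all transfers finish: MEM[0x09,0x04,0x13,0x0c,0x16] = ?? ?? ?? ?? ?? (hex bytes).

MEM[0x09,0x04,0x13,0x0c,0x16] = f3 04 80 e9 a5

[0] 0x0f->0x22 len=2 : 82 62
[1] 0x17->0x0b len=5 : e4 e9 88 d7 61
[2] 0x0d->0x11 len=4 : 88 d7 61 62
[3] 0x04->0x11 len=6 : 04 b0 80 62 9a a5
[4] 0x00->0x20 len=4 : 51 0b 29 f3
[5] 0x21->0x07 len=3 : 0b 29 f3
query mem[0x09]=0xf3, mem[0x04]=0x04, mem[0x13]=0x80, mem[0x0c]=0xe9, mem[0x16]=0xa5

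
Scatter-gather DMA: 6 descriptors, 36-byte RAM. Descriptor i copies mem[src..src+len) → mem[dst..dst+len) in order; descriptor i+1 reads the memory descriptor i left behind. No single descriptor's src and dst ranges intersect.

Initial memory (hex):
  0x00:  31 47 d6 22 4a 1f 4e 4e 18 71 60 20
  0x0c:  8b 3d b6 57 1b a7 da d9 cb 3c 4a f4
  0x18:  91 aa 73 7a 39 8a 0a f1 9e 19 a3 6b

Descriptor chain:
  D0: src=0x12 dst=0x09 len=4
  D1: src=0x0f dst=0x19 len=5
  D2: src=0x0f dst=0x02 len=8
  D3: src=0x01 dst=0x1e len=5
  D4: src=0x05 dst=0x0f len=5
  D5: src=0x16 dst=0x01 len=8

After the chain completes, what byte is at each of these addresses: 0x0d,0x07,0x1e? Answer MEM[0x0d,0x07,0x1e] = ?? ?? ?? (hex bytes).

MEM[0x0d,0x07,0x1e] = 3d da 47

  after D0: wrote 4B at 0x09 = dad9cb3c
  after D1: wrote 5B at 0x19 = 571ba7dad9
  after D2: wrote 8B at 0x02 = 571ba7dad9cb3c4a
  after D3: wrote 5B at 0x1e = 47571ba7da
  after D4: wrote 5B at 0x0f = dad9cb3c4a
  after D5: wrote 8B at 0x01 = 4af491571ba7dad9
query mem[0x0d]=0x3d, mem[0x07]=0xda, mem[0x1e]=0x47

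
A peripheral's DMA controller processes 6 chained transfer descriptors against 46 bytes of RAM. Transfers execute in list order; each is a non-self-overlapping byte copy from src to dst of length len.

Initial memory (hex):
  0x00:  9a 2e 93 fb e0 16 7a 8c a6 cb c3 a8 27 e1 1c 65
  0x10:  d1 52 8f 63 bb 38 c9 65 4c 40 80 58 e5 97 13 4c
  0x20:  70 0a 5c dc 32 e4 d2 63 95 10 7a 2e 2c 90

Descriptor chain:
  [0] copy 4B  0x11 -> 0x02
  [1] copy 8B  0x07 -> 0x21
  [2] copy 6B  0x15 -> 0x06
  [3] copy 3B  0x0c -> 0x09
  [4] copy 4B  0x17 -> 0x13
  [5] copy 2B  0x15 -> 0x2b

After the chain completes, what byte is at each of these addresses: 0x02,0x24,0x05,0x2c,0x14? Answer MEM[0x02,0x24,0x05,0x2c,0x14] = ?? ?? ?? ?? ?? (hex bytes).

[0] 0x11->0x02 len=4 : 52 8f 63 bb
[1] 0x07->0x21 len=8 : 8c a6 cb c3 a8 27 e1 1c
[2] 0x15->0x06 len=6 : 38 c9 65 4c 40 80
[3] 0x0c->0x09 len=3 : 27 e1 1c
[4] 0x17->0x13 len=4 : 65 4c 40 80
[5] 0x15->0x2b len=2 : 40 80
query mem[0x02]=0x52, mem[0x24]=0xc3, mem[0x05]=0xbb, mem[0x2c]=0x80, mem[0x14]=0x4c

MEM[0x02,0x24,0x05,0x2c,0x14] = 52 c3 bb 80 4c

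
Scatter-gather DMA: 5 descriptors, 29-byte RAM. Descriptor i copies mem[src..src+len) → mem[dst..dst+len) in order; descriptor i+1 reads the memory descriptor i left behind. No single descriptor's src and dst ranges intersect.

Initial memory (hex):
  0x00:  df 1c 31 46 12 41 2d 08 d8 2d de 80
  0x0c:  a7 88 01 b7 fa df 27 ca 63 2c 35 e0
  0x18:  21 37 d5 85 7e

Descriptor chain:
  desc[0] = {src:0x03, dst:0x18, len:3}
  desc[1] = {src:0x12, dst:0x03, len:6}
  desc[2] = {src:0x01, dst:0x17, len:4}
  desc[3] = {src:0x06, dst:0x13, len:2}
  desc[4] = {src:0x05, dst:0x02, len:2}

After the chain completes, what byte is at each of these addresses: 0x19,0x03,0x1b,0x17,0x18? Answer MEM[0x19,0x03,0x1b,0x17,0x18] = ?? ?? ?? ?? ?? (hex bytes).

D0: mem[0x18..0x1a] <- [46 12 41]
D1: mem[0x03..0x08] <- [27 ca 63 2c 35 e0]
D2: mem[0x17..0x1a] <- [1c 31 27 ca]
D3: mem[0x13..0x14] <- [2c 35]
D4: mem[0x02..0x03] <- [63 2c]
query mem[0x19]=0x27, mem[0x03]=0x2c, mem[0x1b]=0x85, mem[0x17]=0x1c, mem[0x18]=0x31

MEM[0x19,0x03,0x1b,0x17,0x18] = 27 2c 85 1c 31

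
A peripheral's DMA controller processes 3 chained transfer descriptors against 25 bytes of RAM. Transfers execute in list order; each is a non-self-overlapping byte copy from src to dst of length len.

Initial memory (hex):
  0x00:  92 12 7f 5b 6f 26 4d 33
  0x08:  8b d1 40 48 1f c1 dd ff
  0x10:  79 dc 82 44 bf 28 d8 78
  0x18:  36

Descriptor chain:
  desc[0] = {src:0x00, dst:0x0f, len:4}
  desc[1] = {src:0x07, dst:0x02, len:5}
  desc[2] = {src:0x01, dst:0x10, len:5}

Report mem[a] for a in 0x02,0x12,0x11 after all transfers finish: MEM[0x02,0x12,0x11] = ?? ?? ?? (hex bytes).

MEM[0x02,0x12,0x11] = 33 8b 33

[0] 0x00->0x0f len=4 : 92 12 7f 5b
[1] 0x07->0x02 len=5 : 33 8b d1 40 48
[2] 0x01->0x10 len=5 : 12 33 8b d1 40
query mem[0x02]=0x33, mem[0x12]=0x8b, mem[0x11]=0x33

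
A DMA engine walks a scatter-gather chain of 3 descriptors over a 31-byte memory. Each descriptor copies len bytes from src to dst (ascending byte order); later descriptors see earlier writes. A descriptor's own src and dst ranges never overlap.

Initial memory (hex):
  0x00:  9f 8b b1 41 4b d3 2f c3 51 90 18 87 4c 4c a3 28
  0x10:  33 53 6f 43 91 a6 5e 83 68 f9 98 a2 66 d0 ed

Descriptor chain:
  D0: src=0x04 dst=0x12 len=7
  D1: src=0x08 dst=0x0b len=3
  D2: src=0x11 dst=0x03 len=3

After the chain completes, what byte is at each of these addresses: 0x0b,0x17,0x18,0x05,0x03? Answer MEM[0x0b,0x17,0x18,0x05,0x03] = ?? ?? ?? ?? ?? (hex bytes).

[0] 0x04->0x12 len=7 : 4b d3 2f c3 51 90 18
[1] 0x08->0x0b len=3 : 51 90 18
[2] 0x11->0x03 len=3 : 53 4b d3
query mem[0x0b]=0x51, mem[0x17]=0x90, mem[0x18]=0x18, mem[0x05]=0xd3, mem[0x03]=0x53

MEM[0x0b,0x17,0x18,0x05,0x03] = 51 90 18 d3 53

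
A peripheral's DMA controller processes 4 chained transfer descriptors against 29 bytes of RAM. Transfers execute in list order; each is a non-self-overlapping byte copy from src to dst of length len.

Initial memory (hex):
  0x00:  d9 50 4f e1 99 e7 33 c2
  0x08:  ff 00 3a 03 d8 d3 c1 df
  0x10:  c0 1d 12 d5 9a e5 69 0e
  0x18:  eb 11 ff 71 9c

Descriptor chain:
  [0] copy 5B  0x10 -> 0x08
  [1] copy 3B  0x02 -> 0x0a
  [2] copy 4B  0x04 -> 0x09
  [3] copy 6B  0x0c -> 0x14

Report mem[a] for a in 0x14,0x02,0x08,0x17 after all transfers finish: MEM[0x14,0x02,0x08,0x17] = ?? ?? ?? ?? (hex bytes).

D0: mem[0x08..0x0c] <- [c0 1d 12 d5 9a]
D1: mem[0x0a..0x0c] <- [4f e1 99]
D2: mem[0x09..0x0c] <- [99 e7 33 c2]
D3: mem[0x14..0x19] <- [c2 d3 c1 df c0 1d]
query mem[0x14]=0xc2, mem[0x02]=0x4f, mem[0x08]=0xc0, mem[0x17]=0xdf

MEM[0x14,0x02,0x08,0x17] = c2 4f c0 df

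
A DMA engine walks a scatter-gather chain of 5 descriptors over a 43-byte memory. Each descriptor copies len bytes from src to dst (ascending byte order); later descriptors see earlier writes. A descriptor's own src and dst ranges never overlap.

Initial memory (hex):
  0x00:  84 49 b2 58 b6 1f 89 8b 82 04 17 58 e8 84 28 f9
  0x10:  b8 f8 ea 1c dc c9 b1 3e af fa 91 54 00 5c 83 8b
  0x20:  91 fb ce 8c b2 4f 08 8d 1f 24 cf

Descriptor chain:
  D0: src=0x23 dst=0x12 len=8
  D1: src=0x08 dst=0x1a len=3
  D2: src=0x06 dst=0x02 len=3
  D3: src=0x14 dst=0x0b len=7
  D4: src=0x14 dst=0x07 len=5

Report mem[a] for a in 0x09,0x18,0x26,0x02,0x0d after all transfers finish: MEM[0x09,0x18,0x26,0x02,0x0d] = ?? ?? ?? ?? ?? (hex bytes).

MEM[0x09,0x18,0x26,0x02,0x0d] = 8d 24 08 89 8d

D0: mem[0x12..0x19] <- [8c b2 4f 08 8d 1f 24 cf]
D1: mem[0x1a..0x1c] <- [82 04 17]
D2: mem[0x02..0x04] <- [89 8b 82]
D3: mem[0x0b..0x11] <- [4f 08 8d 1f 24 cf 82]
D4: mem[0x07..0x0b] <- [4f 08 8d 1f 24]
query mem[0x09]=0x8d, mem[0x18]=0x24, mem[0x26]=0x08, mem[0x02]=0x89, mem[0x0d]=0x8d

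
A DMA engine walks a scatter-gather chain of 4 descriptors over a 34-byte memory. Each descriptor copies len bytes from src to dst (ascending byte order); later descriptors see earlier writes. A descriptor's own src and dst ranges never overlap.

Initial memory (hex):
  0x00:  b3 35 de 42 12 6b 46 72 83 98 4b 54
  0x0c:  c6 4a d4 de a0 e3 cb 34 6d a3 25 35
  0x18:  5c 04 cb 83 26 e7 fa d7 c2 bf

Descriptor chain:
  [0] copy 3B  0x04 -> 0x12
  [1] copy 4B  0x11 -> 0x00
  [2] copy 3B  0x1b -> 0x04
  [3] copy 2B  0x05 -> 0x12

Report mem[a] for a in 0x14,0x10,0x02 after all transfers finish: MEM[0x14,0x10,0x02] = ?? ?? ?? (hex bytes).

  after D0: wrote 3B at 0x12 = 126b46
  after D1: wrote 4B at 0x00 = e3126b46
  after D2: wrote 3B at 0x04 = 8326e7
  after D3: wrote 2B at 0x12 = 26e7
query mem[0x14]=0x46, mem[0x10]=0xa0, mem[0x02]=0x6b

MEM[0x14,0x10,0x02] = 46 a0 6b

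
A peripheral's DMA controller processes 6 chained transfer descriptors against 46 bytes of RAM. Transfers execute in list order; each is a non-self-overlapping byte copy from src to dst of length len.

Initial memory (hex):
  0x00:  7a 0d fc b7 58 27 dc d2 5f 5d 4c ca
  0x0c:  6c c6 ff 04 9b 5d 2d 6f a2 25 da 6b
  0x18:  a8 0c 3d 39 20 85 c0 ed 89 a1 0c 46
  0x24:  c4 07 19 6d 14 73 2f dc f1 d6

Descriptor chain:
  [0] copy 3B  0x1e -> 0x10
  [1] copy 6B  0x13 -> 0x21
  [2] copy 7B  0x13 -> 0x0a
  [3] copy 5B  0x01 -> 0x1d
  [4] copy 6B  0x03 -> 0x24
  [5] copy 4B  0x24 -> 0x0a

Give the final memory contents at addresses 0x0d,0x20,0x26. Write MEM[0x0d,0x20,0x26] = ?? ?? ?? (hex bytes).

MEM[0x0d,0x20,0x26] = dc 58 27

#0 dst[0x10+3] := {0xc0,0xed,0x89}
#1 dst[0x21+6] := {0x6f,0xa2,0x25,0xda,0x6b,0xa8}
#2 dst[0x0a+7] := {0x6f,0xa2,0x25,0xda,0x6b,0xa8,0x0c}
#3 dst[0x1d+5] := {0x0d,0xfc,0xb7,0x58,0x27}
#4 dst[0x24+6] := {0xb7,0x58,0x27,0xdc,0xd2,0x5f}
#5 dst[0x0a+4] := {0xb7,0x58,0x27,0xdc}
query mem[0x0d]=0xdc, mem[0x20]=0x58, mem[0x26]=0x27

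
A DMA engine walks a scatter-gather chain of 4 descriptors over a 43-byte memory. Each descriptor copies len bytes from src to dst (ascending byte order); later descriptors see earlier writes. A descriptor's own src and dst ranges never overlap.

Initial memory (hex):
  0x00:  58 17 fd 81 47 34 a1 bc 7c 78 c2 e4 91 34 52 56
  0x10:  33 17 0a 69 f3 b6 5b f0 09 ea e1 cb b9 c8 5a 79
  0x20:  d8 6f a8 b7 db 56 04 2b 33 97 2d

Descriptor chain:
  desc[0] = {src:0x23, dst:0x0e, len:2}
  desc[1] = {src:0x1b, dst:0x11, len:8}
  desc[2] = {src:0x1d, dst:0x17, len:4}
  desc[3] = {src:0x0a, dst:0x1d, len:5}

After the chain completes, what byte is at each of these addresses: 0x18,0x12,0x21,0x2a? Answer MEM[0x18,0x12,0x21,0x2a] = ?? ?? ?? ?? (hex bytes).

MEM[0x18,0x12,0x21,0x2a] = 5a b9 b7 2d

  after D0: wrote 2B at 0x0e = b7db
  after D1: wrote 8B at 0x11 = cbb9c85a79d86fa8
  after D2: wrote 4B at 0x17 = c85a79d8
  after D3: wrote 5B at 0x1d = c2e49134b7
query mem[0x18]=0x5a, mem[0x12]=0xb9, mem[0x21]=0xb7, mem[0x2a]=0x2d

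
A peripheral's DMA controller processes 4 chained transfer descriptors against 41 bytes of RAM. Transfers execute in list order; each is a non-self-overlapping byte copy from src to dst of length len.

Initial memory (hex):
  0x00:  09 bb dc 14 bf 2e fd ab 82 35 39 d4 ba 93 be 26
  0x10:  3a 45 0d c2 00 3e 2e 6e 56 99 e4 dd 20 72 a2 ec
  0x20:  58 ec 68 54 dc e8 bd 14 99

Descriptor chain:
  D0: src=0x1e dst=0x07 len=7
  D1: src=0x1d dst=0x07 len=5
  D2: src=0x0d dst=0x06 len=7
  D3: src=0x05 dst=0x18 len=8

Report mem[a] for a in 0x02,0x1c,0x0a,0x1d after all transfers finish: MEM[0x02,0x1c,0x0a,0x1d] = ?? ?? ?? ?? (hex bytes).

#0 dst[0x07+7] := {0xa2,0xec,0x58,0xec,0x68,0x54,0xdc}
#1 dst[0x07+5] := {0x72,0xa2,0xec,0x58,0xec}
#2 dst[0x06+7] := {0xdc,0xbe,0x26,0x3a,0x45,0x0d,0xc2}
#3 dst[0x18+8] := {0x2e,0xdc,0xbe,0x26,0x3a,0x45,0x0d,0xc2}
query mem[0x02]=0xdc, mem[0x1c]=0x3a, mem[0x0a]=0x45, mem[0x1d]=0x45

MEM[0x02,0x1c,0x0a,0x1d] = dc 3a 45 45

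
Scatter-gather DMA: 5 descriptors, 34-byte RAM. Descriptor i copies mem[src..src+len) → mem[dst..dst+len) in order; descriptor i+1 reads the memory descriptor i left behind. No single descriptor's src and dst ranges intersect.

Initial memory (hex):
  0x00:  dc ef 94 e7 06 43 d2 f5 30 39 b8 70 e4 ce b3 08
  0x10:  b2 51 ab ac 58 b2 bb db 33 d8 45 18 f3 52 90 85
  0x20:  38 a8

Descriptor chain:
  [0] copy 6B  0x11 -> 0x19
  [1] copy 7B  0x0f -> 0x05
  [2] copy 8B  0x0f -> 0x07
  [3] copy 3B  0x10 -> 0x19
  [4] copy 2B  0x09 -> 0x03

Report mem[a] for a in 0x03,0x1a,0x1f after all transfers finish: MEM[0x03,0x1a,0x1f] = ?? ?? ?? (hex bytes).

D0: mem[0x19..0x1e] <- [51 ab ac 58 b2 bb]
D1: mem[0x05..0x0b] <- [08 b2 51 ab ac 58 b2]
D2: mem[0x07..0x0e] <- [08 b2 51 ab ac 58 b2 bb]
D3: mem[0x19..0x1b] <- [b2 51 ab]
D4: mem[0x03..0x04] <- [51 ab]
query mem[0x03]=0x51, mem[0x1a]=0x51, mem[0x1f]=0x85

MEM[0x03,0x1a,0x1f] = 51 51 85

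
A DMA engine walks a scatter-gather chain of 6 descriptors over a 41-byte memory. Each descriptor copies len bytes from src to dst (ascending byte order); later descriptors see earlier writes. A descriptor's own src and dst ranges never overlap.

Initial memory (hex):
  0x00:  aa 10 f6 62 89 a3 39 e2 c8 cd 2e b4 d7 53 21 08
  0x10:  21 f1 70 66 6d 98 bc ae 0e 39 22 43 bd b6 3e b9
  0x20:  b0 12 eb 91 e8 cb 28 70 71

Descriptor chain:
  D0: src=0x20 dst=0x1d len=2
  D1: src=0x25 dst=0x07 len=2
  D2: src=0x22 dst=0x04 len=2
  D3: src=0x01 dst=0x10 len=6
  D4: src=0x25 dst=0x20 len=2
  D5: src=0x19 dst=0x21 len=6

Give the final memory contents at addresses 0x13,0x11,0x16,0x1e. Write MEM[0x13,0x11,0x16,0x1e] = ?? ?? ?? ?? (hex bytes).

MEM[0x13,0x11,0x16,0x1e] = eb f6 bc 12

D0: mem[0x1d..0x1e] <- [b0 12]
D1: mem[0x07..0x08] <- [cb 28]
D2: mem[0x04..0x05] <- [eb 91]
D3: mem[0x10..0x15] <- [10 f6 62 eb 91 39]
D4: mem[0x20..0x21] <- [cb 28]
D5: mem[0x21..0x26] <- [39 22 43 bd b0 12]
query mem[0x13]=0xeb, mem[0x11]=0xf6, mem[0x16]=0xbc, mem[0x1e]=0x12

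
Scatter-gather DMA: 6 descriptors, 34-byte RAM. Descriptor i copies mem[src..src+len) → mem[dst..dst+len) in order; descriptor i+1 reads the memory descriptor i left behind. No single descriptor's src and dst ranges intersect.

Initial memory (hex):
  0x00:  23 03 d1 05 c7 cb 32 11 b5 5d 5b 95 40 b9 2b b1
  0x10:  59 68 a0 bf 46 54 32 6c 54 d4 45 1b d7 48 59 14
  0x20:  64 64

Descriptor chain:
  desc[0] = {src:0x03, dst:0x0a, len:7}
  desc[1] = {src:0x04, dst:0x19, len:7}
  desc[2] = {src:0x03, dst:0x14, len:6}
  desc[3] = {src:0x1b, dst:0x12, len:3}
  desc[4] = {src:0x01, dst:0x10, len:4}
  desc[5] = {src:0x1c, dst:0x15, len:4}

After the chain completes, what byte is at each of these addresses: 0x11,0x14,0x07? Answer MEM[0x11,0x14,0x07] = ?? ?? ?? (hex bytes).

MEM[0x11,0x14,0x07] = d1 b5 11

D0: mem[0x0a..0x10] <- [05 c7 cb 32 11 b5 5d]
D1: mem[0x19..0x1f] <- [c7 cb 32 11 b5 5d 05]
D2: mem[0x14..0x19] <- [05 c7 cb 32 11 b5]
D3: mem[0x12..0x14] <- [32 11 b5]
D4: mem[0x10..0x13] <- [03 d1 05 c7]
D5: mem[0x15..0x18] <- [11 b5 5d 05]
query mem[0x11]=0xd1, mem[0x14]=0xb5, mem[0x07]=0x11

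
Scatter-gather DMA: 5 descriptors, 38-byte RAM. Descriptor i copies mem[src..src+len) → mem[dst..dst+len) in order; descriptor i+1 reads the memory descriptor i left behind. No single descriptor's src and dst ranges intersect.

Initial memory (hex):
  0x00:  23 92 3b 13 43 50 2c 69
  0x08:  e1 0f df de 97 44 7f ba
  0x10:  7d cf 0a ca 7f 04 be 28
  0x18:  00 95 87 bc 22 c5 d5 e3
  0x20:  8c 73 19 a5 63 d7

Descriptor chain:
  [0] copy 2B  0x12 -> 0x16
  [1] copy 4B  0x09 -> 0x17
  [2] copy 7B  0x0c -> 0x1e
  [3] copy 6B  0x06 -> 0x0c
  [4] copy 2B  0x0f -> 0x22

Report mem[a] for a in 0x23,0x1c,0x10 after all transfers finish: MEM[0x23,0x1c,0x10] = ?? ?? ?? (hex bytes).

MEM[0x23,0x1c,0x10] = df 22 df

  after D0: wrote 2B at 0x16 = 0aca
  after D1: wrote 4B at 0x17 = 0fdfde97
  after D2: wrote 7B at 0x1e = 97447fba7dcf0a
  after D3: wrote 6B at 0x0c = 2c69e10fdfde
  after D4: wrote 2B at 0x22 = 0fdf
query mem[0x23]=0xdf, mem[0x1c]=0x22, mem[0x10]=0xdf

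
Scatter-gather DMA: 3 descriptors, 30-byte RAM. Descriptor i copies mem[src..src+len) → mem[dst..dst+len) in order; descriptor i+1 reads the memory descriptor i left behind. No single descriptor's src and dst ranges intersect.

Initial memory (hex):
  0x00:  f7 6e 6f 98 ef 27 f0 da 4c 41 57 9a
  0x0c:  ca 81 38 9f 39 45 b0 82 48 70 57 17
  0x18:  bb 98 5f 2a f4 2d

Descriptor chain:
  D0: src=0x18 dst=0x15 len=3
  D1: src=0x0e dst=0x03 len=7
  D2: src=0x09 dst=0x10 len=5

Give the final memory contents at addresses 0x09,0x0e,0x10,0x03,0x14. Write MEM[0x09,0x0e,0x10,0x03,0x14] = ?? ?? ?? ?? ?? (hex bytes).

D0: mem[0x15..0x17] <- [bb 98 5f]
D1: mem[0x03..0x09] <- [38 9f 39 45 b0 82 48]
D2: mem[0x10..0x14] <- [48 57 9a ca 81]
query mem[0x09]=0x48, mem[0x0e]=0x38, mem[0x10]=0x48, mem[0x03]=0x38, mem[0x14]=0x81

MEM[0x09,0x0e,0x10,0x03,0x14] = 48 38 48 38 81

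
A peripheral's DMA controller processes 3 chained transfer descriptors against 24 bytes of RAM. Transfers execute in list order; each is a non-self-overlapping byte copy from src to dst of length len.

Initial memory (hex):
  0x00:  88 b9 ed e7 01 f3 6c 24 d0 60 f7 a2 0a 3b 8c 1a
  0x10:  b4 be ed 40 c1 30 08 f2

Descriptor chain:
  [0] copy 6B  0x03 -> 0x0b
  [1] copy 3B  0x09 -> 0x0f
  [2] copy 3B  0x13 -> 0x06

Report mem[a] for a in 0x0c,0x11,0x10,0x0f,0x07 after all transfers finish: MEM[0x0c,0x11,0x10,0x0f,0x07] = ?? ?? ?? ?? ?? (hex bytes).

[0] 0x03->0x0b len=6 : e7 01 f3 6c 24 d0
[1] 0x09->0x0f len=3 : 60 f7 e7
[2] 0x13->0x06 len=3 : 40 c1 30
query mem[0x0c]=0x01, mem[0x11]=0xe7, mem[0x10]=0xf7, mem[0x0f]=0x60, mem[0x07]=0xc1

MEM[0x0c,0x11,0x10,0x0f,0x07] = 01 e7 f7 60 c1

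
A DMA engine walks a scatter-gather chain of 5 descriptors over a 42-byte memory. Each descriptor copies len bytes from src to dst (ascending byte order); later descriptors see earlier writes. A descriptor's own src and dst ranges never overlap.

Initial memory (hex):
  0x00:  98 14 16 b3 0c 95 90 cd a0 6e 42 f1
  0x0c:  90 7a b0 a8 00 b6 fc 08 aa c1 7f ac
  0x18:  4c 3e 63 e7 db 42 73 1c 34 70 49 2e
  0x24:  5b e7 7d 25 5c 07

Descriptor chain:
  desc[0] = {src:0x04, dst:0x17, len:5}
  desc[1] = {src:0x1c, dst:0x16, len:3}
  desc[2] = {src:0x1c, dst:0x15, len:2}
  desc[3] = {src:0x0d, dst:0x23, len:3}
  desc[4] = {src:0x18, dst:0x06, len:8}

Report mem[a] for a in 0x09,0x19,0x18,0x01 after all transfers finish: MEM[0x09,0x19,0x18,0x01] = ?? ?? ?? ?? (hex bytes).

MEM[0x09,0x19,0x18,0x01] = a0 90 73 14

  after D0: wrote 5B at 0x17 = 0c9590cda0
  after D1: wrote 3B at 0x16 = db4273
  after D2: wrote 2B at 0x15 = db42
  after D3: wrote 3B at 0x23 = 7ab0a8
  after D4: wrote 8B at 0x06 = 7390cda0db42731c
query mem[0x09]=0xa0, mem[0x19]=0x90, mem[0x18]=0x73, mem[0x01]=0x14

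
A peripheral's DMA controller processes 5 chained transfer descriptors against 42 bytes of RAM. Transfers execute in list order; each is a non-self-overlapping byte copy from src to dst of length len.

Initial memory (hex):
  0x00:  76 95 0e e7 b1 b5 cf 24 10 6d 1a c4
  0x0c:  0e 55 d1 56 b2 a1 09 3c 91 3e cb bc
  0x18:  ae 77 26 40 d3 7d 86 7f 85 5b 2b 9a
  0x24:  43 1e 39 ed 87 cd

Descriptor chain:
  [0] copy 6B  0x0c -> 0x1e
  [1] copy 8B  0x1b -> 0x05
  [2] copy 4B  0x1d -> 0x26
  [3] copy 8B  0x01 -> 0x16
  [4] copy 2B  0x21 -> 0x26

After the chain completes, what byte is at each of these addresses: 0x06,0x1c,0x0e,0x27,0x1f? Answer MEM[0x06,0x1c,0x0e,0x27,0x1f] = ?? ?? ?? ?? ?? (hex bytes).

#0 dst[0x1e+6] := {0x0e,0x55,0xd1,0x56,0xb2,0xa1}
#1 dst[0x05+8] := {0x40,0xd3,0x7d,0x0e,0x55,0xd1,0x56,0xb2}
#2 dst[0x26+4] := {0x7d,0x0e,0x55,0xd1}
#3 dst[0x16+8] := {0x95,0x0e,0xe7,0xb1,0x40,0xd3,0x7d,0x0e}
#4 dst[0x26+2] := {0x56,0xb2}
query mem[0x06]=0xd3, mem[0x1c]=0x7d, mem[0x0e]=0xd1, mem[0x27]=0xb2, mem[0x1f]=0x55

MEM[0x06,0x1c,0x0e,0x27,0x1f] = d3 7d d1 b2 55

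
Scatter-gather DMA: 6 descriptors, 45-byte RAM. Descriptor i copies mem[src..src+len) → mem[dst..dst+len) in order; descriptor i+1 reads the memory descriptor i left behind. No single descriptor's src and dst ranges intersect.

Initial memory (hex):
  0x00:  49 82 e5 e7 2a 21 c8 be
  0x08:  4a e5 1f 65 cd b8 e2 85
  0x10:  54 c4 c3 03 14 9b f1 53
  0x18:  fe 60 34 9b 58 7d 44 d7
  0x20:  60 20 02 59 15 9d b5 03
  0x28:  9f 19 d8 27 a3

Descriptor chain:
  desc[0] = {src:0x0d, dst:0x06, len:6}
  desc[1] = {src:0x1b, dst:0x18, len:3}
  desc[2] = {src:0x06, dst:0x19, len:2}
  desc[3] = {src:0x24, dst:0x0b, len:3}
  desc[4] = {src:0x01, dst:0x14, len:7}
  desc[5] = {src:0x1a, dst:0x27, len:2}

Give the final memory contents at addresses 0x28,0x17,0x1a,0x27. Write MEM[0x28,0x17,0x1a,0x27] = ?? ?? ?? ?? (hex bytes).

MEM[0x28,0x17,0x1a,0x27] = 9b 2a e2 e2

[0] 0x0d->0x06 len=6 : b8 e2 85 54 c4 c3
[1] 0x1b->0x18 len=3 : 9b 58 7d
[2] 0x06->0x19 len=2 : b8 e2
[3] 0x24->0x0b len=3 : 15 9d b5
[4] 0x01->0x14 len=7 : 82 e5 e7 2a 21 b8 e2
[5] 0x1a->0x27 len=2 : e2 9b
query mem[0x28]=0x9b, mem[0x17]=0x2a, mem[0x1a]=0xe2, mem[0x27]=0xe2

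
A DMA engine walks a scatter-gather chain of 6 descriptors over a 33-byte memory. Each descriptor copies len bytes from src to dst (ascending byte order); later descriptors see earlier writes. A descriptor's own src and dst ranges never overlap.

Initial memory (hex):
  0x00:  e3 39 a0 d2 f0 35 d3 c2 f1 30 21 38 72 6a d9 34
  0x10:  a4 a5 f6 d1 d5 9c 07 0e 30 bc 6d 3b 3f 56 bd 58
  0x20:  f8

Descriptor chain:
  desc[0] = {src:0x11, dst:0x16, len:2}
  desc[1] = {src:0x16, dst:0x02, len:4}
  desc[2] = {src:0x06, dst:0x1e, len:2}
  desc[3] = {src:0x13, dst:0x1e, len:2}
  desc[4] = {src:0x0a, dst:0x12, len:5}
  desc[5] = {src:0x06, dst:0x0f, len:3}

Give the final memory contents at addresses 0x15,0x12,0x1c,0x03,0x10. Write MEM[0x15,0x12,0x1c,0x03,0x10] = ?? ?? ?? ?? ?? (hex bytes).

MEM[0x15,0x12,0x1c,0x03,0x10] = 6a 21 3f f6 c2

  after D0: wrote 2B at 0x16 = a5f6
  after D1: wrote 4B at 0x02 = a5f630bc
  after D2: wrote 2B at 0x1e = d3c2
  after D3: wrote 2B at 0x1e = d1d5
  after D4: wrote 5B at 0x12 = 2138726ad9
  after D5: wrote 3B at 0x0f = d3c2f1
query mem[0x15]=0x6a, mem[0x12]=0x21, mem[0x1c]=0x3f, mem[0x03]=0xf6, mem[0x10]=0xc2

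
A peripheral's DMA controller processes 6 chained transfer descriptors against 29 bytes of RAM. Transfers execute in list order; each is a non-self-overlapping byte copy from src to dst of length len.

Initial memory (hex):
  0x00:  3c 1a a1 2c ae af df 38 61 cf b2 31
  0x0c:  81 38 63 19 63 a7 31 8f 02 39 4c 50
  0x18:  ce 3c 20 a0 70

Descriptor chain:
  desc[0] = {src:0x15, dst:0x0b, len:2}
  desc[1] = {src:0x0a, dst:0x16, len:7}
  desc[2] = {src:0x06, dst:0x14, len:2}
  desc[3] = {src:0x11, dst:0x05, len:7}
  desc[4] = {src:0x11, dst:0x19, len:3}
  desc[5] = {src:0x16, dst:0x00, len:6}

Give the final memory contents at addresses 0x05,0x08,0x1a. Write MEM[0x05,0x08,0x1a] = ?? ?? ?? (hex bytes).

MEM[0x05,0x08,0x1a] = 8f df 31

#0 dst[0x0b+2] := {0x39,0x4c}
#1 dst[0x16+7] := {0xb2,0x39,0x4c,0x38,0x63,0x19,0x63}
#2 dst[0x14+2] := {0xdf,0x38}
#3 dst[0x05+7] := {0xa7,0x31,0x8f,0xdf,0x38,0xb2,0x39}
#4 dst[0x19+3] := {0xa7,0x31,0x8f}
#5 dst[0x00+6] := {0xb2,0x39,0x4c,0xa7,0x31,0x8f}
query mem[0x05]=0x8f, mem[0x08]=0xdf, mem[0x1a]=0x31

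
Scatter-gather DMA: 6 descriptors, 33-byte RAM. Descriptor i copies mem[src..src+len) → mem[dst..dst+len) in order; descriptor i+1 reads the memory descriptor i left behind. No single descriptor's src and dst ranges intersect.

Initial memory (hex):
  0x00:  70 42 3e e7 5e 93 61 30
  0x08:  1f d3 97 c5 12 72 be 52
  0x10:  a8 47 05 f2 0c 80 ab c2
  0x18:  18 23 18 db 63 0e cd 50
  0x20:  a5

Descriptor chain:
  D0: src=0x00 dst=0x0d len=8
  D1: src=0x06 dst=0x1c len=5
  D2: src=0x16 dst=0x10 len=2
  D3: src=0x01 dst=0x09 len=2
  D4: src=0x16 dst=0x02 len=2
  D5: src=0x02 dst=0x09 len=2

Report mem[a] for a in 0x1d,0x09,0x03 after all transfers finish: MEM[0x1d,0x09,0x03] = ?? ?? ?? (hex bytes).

MEM[0x1d,0x09,0x03] = 30 ab c2

[0] 0x00->0x0d len=8 : 70 42 3e e7 5e 93 61 30
[1] 0x06->0x1c len=5 : 61 30 1f d3 97
[2] 0x16->0x10 len=2 : ab c2
[3] 0x01->0x09 len=2 : 42 3e
[4] 0x16->0x02 len=2 : ab c2
[5] 0x02->0x09 len=2 : ab c2
query mem[0x1d]=0x30, mem[0x09]=0xab, mem[0x03]=0xc2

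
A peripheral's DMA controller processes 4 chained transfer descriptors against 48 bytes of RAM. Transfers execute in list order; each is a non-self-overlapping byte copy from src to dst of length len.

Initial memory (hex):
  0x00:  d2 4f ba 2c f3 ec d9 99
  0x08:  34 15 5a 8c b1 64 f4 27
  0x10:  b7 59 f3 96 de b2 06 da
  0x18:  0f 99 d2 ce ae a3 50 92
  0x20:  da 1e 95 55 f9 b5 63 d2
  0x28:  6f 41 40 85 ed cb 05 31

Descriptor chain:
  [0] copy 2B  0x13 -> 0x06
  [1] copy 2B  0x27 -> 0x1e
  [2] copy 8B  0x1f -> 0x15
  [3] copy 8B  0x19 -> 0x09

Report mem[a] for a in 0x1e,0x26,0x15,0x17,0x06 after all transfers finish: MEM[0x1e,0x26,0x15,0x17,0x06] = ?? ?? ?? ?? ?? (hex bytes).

MEM[0x1e,0x26,0x15,0x17,0x06] = d2 63 6f 1e 96

  after D0: wrote 2B at 0x06 = 96de
  after D1: wrote 2B at 0x1e = d26f
  after D2: wrote 8B at 0x15 = 6fda1e9555f9b563
  after D3: wrote 8B at 0x09 = 55f9b563a3d26fda
query mem[0x1e]=0xd2, mem[0x26]=0x63, mem[0x15]=0x6f, mem[0x17]=0x1e, mem[0x06]=0x96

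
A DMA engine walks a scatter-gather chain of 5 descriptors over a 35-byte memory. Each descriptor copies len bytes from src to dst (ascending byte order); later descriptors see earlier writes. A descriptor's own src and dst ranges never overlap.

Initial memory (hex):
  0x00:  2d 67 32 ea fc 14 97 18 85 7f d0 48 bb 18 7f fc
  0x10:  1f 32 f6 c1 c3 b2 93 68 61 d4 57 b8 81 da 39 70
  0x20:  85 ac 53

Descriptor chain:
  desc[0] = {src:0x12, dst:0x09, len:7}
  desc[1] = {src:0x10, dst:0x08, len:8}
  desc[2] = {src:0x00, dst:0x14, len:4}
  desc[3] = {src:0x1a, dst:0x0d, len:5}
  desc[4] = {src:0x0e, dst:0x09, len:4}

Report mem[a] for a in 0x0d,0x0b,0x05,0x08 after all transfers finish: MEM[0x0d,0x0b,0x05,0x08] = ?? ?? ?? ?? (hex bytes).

MEM[0x0d,0x0b,0x05,0x08] = 57 da 14 1f

  after D0: wrote 7B at 0x09 = f6c1c3b2936861
  after D1: wrote 8B at 0x08 = 1f32f6c1c3b29368
  after D2: wrote 4B at 0x14 = 2d6732ea
  after D3: wrote 5B at 0x0d = 57b881da39
  after D4: wrote 4B at 0x09 = b881da39
query mem[0x0d]=0x57, mem[0x0b]=0xda, mem[0x05]=0x14, mem[0x08]=0x1f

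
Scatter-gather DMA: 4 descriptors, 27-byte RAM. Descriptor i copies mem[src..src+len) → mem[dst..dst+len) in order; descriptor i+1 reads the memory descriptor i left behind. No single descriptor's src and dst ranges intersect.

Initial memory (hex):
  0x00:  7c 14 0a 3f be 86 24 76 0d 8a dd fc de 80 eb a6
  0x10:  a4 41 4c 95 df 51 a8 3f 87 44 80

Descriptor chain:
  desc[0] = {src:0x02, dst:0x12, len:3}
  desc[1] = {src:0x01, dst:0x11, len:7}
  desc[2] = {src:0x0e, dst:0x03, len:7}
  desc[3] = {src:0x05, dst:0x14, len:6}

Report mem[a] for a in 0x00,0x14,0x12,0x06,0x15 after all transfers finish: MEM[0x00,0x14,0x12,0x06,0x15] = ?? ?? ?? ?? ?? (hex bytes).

D0: mem[0x12..0x14] <- [0a 3f be]
D1: mem[0x11..0x17] <- [14 0a 3f be 86 24 76]
D2: mem[0x03..0x09] <- [eb a6 a4 14 0a 3f be]
D3: mem[0x14..0x19] <- [a4 14 0a 3f be dd]
query mem[0x00]=0x7c, mem[0x14]=0xa4, mem[0x12]=0x0a, mem[0x06]=0x14, mem[0x15]=0x14

MEM[0x00,0x14,0x12,0x06,0x15] = 7c a4 0a 14 14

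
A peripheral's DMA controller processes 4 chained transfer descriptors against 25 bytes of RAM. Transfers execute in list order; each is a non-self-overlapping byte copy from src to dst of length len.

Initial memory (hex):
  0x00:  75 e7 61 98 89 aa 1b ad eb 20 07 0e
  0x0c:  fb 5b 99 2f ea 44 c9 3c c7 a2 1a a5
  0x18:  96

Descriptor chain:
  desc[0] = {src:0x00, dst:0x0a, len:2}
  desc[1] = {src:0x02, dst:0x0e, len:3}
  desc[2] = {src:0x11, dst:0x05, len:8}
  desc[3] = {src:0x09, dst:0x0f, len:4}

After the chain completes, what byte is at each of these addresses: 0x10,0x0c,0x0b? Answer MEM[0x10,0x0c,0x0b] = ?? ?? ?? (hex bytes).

[0] 0x00->0x0a len=2 : 75 e7
[1] 0x02->0x0e len=3 : 61 98 89
[2] 0x11->0x05 len=8 : 44 c9 3c c7 a2 1a a5 96
[3] 0x09->0x0f len=4 : a2 1a a5 96
query mem[0x10]=0x1a, mem[0x0c]=0x96, mem[0x0b]=0xa5

MEM[0x10,0x0c,0x0b] = 1a 96 a5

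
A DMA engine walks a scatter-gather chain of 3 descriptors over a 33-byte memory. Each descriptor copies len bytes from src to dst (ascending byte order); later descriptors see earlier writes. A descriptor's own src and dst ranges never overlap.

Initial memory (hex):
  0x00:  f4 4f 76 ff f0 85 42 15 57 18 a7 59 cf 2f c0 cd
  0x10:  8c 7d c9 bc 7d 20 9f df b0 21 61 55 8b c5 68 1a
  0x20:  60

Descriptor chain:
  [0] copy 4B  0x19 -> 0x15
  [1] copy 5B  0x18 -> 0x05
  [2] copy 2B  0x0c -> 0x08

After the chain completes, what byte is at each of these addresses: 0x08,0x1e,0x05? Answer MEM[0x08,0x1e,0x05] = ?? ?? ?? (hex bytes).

MEM[0x08,0x1e,0x05] = cf 68 8b

  after D0: wrote 4B at 0x15 = 2161558b
  after D1: wrote 5B at 0x05 = 8b2161558b
  after D2: wrote 2B at 0x08 = cf2f
query mem[0x08]=0xcf, mem[0x1e]=0x68, mem[0x05]=0x8b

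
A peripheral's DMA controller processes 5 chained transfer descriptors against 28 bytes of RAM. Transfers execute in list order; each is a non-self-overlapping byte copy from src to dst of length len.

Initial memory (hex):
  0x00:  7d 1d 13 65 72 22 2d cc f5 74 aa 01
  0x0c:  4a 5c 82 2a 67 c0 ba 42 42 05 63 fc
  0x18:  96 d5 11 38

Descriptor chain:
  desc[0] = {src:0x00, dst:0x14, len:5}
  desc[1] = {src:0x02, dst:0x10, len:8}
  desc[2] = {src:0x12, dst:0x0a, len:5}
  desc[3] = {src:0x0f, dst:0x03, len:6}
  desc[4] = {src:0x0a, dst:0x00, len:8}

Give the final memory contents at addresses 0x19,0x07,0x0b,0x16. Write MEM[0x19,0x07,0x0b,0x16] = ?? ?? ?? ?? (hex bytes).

MEM[0x19,0x07,0x0b,0x16] = d5 65 22 f5

[0] 0x00->0x14 len=5 : 7d 1d 13 65 72
[1] 0x02->0x10 len=8 : 13 65 72 22 2d cc f5 74
[2] 0x12->0x0a len=5 : 72 22 2d cc f5
[3] 0x0f->0x03 len=6 : 2a 13 65 72 22 2d
[4] 0x0a->0x00 len=8 : 72 22 2d cc f5 2a 13 65
query mem[0x19]=0xd5, mem[0x07]=0x65, mem[0x0b]=0x22, mem[0x16]=0xf5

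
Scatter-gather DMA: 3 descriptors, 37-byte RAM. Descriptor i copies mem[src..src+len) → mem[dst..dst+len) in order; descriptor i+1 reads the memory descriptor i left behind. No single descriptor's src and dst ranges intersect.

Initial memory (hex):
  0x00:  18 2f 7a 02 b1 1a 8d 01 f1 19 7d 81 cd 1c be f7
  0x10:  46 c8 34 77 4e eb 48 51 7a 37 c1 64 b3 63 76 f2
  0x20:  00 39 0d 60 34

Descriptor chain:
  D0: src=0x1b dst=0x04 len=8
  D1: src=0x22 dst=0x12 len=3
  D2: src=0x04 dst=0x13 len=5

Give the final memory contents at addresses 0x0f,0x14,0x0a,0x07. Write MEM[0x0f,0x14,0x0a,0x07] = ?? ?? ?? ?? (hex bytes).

MEM[0x0f,0x14,0x0a,0x07] = f7 b3 39 76

[0] 0x1b->0x04 len=8 : 64 b3 63 76 f2 00 39 0d
[1] 0x22->0x12 len=3 : 0d 60 34
[2] 0x04->0x13 len=5 : 64 b3 63 76 f2
query mem[0x0f]=0xf7, mem[0x14]=0xb3, mem[0x0a]=0x39, mem[0x07]=0x76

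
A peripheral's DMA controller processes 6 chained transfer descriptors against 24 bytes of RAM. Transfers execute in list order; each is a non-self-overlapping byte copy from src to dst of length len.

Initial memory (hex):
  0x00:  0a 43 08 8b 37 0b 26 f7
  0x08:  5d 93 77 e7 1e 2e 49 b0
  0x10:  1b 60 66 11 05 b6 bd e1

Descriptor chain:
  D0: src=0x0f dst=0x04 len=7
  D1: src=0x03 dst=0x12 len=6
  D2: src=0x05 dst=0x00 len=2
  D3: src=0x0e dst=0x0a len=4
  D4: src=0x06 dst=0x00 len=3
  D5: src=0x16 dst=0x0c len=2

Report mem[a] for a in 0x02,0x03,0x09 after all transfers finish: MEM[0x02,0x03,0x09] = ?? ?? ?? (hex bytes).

[0] 0x0f->0x04 len=7 : b0 1b 60 66 11 05 b6
[1] 0x03->0x12 len=6 : 8b b0 1b 60 66 11
[2] 0x05->0x00 len=2 : 1b 60
[3] 0x0e->0x0a len=4 : 49 b0 1b 60
[4] 0x06->0x00 len=3 : 60 66 11
[5] 0x16->0x0c len=2 : 66 11
query mem[0x02]=0x11, mem[0x03]=0x8b, mem[0x09]=0x05

MEM[0x02,0x03,0x09] = 11 8b 05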